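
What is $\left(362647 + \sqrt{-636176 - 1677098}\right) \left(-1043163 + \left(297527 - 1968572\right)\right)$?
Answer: $-984299388576 - 2714208 i \sqrt{2313274} \approx -9.843 \cdot 10^{11} - 4.1282 \cdot 10^{9} i$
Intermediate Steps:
$\left(362647 + \sqrt{-636176 - 1677098}\right) \left(-1043163 + \left(297527 - 1968572\right)\right) = \left(362647 + \sqrt{-2313274}\right) \left(-1043163 - 1671045\right) = \left(362647 + i \sqrt{2313274}\right) \left(-2714208\right) = -984299388576 - 2714208 i \sqrt{2313274}$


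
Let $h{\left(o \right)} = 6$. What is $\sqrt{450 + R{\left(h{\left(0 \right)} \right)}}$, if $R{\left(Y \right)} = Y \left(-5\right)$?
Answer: $2 \sqrt{105} \approx 20.494$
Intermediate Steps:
$R{\left(Y \right)} = - 5 Y$
$\sqrt{450 + R{\left(h{\left(0 \right)} \right)}} = \sqrt{450 - 30} = \sqrt{420} = 2 \sqrt{105}$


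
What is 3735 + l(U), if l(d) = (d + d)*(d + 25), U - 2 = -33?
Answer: 4107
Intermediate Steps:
U = -31 (U = 2 - 33 = -31)
l(d) = 2*d*(25 + d) (l(d) = (2*d)*(25 + d) = 2*d*(25 + d))
3735 + l(U) = 3735 + 2*(-31)*(25 - 31) = 3735 + 2*(-31)*(-6) = 3735 + 372 = 4107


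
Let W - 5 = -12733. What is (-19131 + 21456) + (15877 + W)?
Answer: 5474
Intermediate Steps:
W = -12728 (W = 5 - 12733 = -12728)
(-19131 + 21456) + (15877 + W) = (-19131 + 21456) + (15877 - 12728) = 2325 + 3149 = 5474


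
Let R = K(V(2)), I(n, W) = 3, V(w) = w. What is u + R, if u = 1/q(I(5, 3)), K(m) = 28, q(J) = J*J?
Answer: 253/9 ≈ 28.111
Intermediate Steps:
q(J) = J²
u = ⅑ (u = 1/(3²) = 1/9 = ⅑ ≈ 0.11111)
R = 28
u + R = ⅑ + 28 = 253/9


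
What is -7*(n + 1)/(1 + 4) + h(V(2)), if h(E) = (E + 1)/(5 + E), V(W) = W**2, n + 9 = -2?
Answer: 131/9 ≈ 14.556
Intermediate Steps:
n = -11 (n = -9 - 2 = -11)
h(E) = (1 + E)/(5 + E)
-7*(n + 1)/(1 + 4) + h(V(2)) = -7*(-11 + 1)/(1 + 4) + (1 + 2**2)/(5 + 2**2) = -(-70)/5 + (1 + 4)/(5 + 4) = -(-70)/5 + 5/9 = -7*(-2) + (1/9)*5 = 14 + 5/9 = 131/9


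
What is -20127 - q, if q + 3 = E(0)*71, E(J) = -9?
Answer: -19485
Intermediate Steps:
q = -642 (q = -3 - 9*71 = -3 - 639 = -642)
-20127 - q = -20127 - 1*(-642) = -20127 + 642 = -19485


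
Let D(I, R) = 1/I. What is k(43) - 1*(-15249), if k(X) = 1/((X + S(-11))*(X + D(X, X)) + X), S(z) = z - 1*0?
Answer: 930936244/61049 ≈ 15249.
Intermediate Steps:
S(z) = z (S(z) = z + 0 = z)
k(X) = 1/(X + (-11 + X)*(X + 1/X)) (k(X) = 1/((X - 11)*(X + 1/X) + X) = 1/((-11 + X)*(X + 1/X) + X) = 1/(X + (-11 + X)*(X + 1/X)))
k(43) - 1*(-15249) = 43/(-11 + 43*(1 + 43**2 - 10*43)) - 1*(-15249) = 43/(-11 + 43*(1 + 1849 - 430)) + 15249 = 43/(-11 + 43*1420) + 15249 = 43/(-11 + 61060) + 15249 = 43/61049 + 15249 = 930936244/61049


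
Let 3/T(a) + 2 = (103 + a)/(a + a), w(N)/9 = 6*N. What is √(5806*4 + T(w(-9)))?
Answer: 2*√14146464157/1561 ≈ 152.39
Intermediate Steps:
w(N) = 54*N (w(N) = 9*(6*N) = 54*N)
T(a) = 3/(-2 + (103 + a)/(2*a)) (T(a) = 3/(-2 + (103 + a)/(a + a)) = 3/(-2 + (103 + a)/((2*a))) = 3/(-2 + (103 + a)*(1/(2*a))) = 3/(-2 + (103 + a)/(2*a)))
√(5806*4 + T(w(-9))) = √(5806*4 - 6*54*(-9)/(-103 + 3*(54*(-9)))) = √(23224 - 6*(-486)/(-103 + 3*(-486))) = √(23224 - 6*(-486)/(-103 - 1458)) = √(23224 - 6*(-486)/(-1561)) = √(23224 - 6*(-486)*(-1/1561)) = √(23224 - 2916/1561) = √(36249748/1561) = 2*√14146464157/1561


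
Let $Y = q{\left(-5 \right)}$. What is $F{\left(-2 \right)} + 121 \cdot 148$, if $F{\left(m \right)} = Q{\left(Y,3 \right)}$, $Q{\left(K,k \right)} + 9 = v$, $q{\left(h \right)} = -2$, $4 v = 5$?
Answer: $\frac{71601}{4} \approx 17900.0$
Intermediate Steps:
$v = \frac{5}{4}$ ($v = \frac{1}{4} \cdot 5 = \frac{5}{4} \approx 1.25$)
$Y = -2$
$Q{\left(K,k \right)} = - \frac{31}{4}$ ($Q{\left(K,k \right)} = -9 + \frac{5}{4} = - \frac{31}{4}$)
$F{\left(m \right)} = - \frac{31}{4}$
$F{\left(-2 \right)} + 121 \cdot 148 = - \frac{31}{4} + 121 \cdot 148 = - \frac{31}{4} + 17908 = \frac{71601}{4}$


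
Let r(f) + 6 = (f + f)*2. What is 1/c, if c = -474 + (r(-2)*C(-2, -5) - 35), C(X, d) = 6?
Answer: -1/593 ≈ -0.0016863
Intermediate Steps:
r(f) = -6 + 4*f (r(f) = -6 + (f + f)*2 = -6 + (2*f)*2 = -6 + 4*f)
c = -593 (c = -474 + ((-6 + 4*(-2))*6 - 35) = -474 + ((-6 - 8)*6 - 35) = -474 + (-14*6 - 35) = -474 + (-84 - 35) = -474 - 119 = -593)
1/c = 1/(-593) = -1/593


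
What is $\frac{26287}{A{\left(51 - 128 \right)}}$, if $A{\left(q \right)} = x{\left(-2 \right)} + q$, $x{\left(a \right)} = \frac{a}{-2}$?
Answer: $- \frac{26287}{76} \approx -345.88$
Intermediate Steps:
$x{\left(a \right)} = - \frac{a}{2}$ ($x{\left(a \right)} = a \left(- \frac{1}{2}\right) = - \frac{a}{2}$)
$A{\left(q \right)} = 1 + q$ ($A{\left(q \right)} = \left(- \frac{1}{2}\right) \left(-2\right) + q = 1 + q$)
$\frac{26287}{A{\left(51 - 128 \right)}} = \frac{26287}{1 + \left(51 - 128\right)} = \frac{26287}{1 - 77} = \frac{26287}{-76} = 26287 \left(- \frac{1}{76}\right) = - \frac{26287}{76}$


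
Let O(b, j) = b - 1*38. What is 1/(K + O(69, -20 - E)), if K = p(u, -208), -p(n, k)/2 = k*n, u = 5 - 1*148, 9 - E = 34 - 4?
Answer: -1/59457 ≈ -1.6819e-5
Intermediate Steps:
E = -21 (E = 9 - (34 - 4) = 9 - 1*30 = 9 - 30 = -21)
u = -143 (u = 5 - 148 = -143)
p(n, k) = -2*k*n
O(b, j) = -38 + b (O(b, j) = b - 38 = -38 + b)
K = -59488 (K = -2*(-208)*(-143) = -59488)
1/(K + O(69, -20 - E)) = 1/(-59488 + (-38 + 69)) = 1/(-59488 + 31) = 1/(-59457) = -1/59457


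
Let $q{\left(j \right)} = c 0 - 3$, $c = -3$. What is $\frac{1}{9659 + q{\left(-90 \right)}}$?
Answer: $\frac{1}{9656} \approx 0.00010356$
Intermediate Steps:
$q{\left(j \right)} = -3$ ($q{\left(j \right)} = \left(-3\right) 0 - 3 = 0 - 3 = -3$)
$\frac{1}{9659 + q{\left(-90 \right)}} = \frac{1}{9659 - 3} = \frac{1}{9656}$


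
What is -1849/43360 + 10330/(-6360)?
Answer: -11491711/6894240 ≈ -1.6669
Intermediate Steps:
-1849/43360 + 10330/(-6360) = -1849*1/43360 + 10330*(-1/6360) = -1849/43360 - 1033/636 = -11491711/6894240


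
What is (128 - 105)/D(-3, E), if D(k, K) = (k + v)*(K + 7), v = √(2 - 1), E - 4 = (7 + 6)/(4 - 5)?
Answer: 23/4 ≈ 5.7500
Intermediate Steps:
E = -9 (E = 4 + (7 + 6)/(4 - 5) = 4 + 13/(-1) = 4 + 13*(-1) = 4 - 13 = -9)
v = 1 (v = √1 = 1)
D(k, K) = (1 + k)*(7 + K) (D(k, K) = (k + 1)*(K + 7) = (1 + k)*(7 + K))
(128 - 105)/D(-3, E) = (128 - 105)/(7 - 9 + 7*(-3) - 9*(-3)) = 23/(7 - 9 - 21 + 27) = 23/4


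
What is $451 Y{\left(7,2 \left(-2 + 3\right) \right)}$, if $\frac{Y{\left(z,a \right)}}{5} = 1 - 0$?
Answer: $2255$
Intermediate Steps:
$Y{\left(z,a \right)} = 5$ ($Y{\left(z,a \right)} = 5 \left(1 - 0\right) = 5 \left(1 + 0\right) = 5 \cdot 1 = 5$)
$451 Y{\left(7,2 \left(-2 + 3\right) \right)} = 451 \cdot 5 = 2255$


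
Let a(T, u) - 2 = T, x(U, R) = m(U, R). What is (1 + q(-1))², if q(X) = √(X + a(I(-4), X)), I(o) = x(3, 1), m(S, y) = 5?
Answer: (1 + √6)² ≈ 11.899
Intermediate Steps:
x(U, R) = 5
I(o) = 5
a(T, u) = 2 + T
q(X) = √(7 + X) (q(X) = √(X + (2 + 5)) = √(X + 7) = √(7 + X))
(1 + q(-1))² = (1 + √(7 - 1))² = (1 + √6)²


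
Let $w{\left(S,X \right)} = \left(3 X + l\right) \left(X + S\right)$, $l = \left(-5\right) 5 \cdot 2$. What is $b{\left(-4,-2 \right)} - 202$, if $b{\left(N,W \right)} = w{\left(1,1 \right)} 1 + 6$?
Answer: $-290$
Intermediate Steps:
$l = -50$ ($l = \left(-25\right) 2 = -50$)
$w{\left(S,X \right)} = \left(-50 + 3 X\right) \left(S + X\right)$ ($w{\left(S,X \right)} = \left(3 X - 50\right) \left(X + S\right) = \left(-50 + 3 X\right) \left(S + X\right)$)
$b{\left(N,W \right)} = -88$ ($b{\left(N,W \right)} = \left(\left(-50\right) 1 - 50 + 3 \cdot 1^{2} + 3 \cdot 1 \cdot 1\right) 1 + 6 = \left(-50 - 50 + 3 \cdot 1 + 3\right) 1 + 6 = \left(-50 - 50 + 3 + 3\right) 1 + 6 = \left(-94\right) 1 + 6 = -94 + 6 = -88$)
$b{\left(-4,-2 \right)} - 202 = -88 - 202 = -290$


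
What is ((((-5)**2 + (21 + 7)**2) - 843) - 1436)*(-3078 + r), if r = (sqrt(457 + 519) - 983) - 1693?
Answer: 8458380 - 5880*sqrt(61) ≈ 8.4124e+6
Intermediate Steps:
r = -2676 + 4*sqrt(61) (r = (sqrt(976) - 983) - 1693 = (4*sqrt(61) - 983) - 1693 = (-983 + 4*sqrt(61)) - 1693 = -2676 + 4*sqrt(61) ≈ -2644.8)
((((-5)**2 + (21 + 7)**2) - 843) - 1436)*(-3078 + r) = ((((-5)**2 + (21 + 7)**2) - 843) - 1436)*(-3078 + (-2676 + 4*sqrt(61))) = (((25 + 28**2) - 843) - 1436)*(-5754 + 4*sqrt(61)) = (((25 + 784) - 843) - 1436)*(-5754 + 4*sqrt(61)) = ((809 - 843) - 1436)*(-5754 + 4*sqrt(61)) = (-34 - 1436)*(-5754 + 4*sqrt(61)) = -1470*(-5754 + 4*sqrt(61)) = 8458380 - 5880*sqrt(61)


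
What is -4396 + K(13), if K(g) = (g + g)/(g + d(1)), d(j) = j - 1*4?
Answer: -21967/5 ≈ -4393.4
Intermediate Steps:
d(j) = -4 + j (d(j) = j - 4 = -4 + j)
K(g) = 2*g/(-3 + g) (K(g) = (g + g)/(g + (-4 + 1)) = (2*g)/(g - 3) = (2*g)/(-3 + g) = 2*g/(-3 + g))
-4396 + K(13) = -4396 + 2*13/(-3 + 13) = -4396 + 2*13/10 = -4396 + 2*13*(⅒) = -4396 + 13/5 = -21967/5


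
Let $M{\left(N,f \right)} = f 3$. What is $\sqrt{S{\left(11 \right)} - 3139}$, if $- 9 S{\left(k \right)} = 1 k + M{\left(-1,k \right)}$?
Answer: $\frac{i \sqrt{28295}}{3} \approx 56.07 i$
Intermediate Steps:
$M{\left(N,f \right)} = 3 f$
$S{\left(k \right)} = - \frac{4 k}{9}$ ($S{\left(k \right)} = - \frac{1 k + 3 k}{9} = - \frac{k + 3 k}{9} = - \frac{4 k}{9}$)
$\sqrt{S{\left(11 \right)} - 3139} = \sqrt{\left(- \frac{4}{9}\right) 11 - 3139} = \sqrt{- \frac{44}{9} - 3139} = \sqrt{- \frac{28295}{9}} = \frac{i \sqrt{28295}}{3}$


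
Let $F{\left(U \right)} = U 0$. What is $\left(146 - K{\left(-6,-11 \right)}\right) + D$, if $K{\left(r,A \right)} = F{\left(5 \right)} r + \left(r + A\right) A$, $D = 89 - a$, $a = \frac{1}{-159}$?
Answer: $\frac{7633}{159} \approx 48.006$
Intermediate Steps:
$a = - \frac{1}{159} \approx -0.0062893$
$F{\left(U \right)} = 0$
$D = \frac{14152}{159}$ ($D = 89 - - \frac{1}{159} = 89 + \frac{1}{159} = \frac{14152}{159} \approx 89.006$)
$K{\left(r,A \right)} = A \left(A + r\right)$ ($K{\left(r,A \right)} = 0 r + \left(r + A\right) A = 0 + \left(A + r\right) A = 0 + A \left(A + r\right) = A \left(A + r\right)$)
$\left(146 - K{\left(-6,-11 \right)}\right) + D = \left(146 - - 11 \left(-11 - 6\right)\right) + \frac{14152}{159} = \left(146 - \left(-11\right) \left(-17\right)\right) + \frac{14152}{159} = \left(146 - 187\right) + \frac{14152}{159} = -41 + \frac{14152}{159} = \frac{7633}{159}$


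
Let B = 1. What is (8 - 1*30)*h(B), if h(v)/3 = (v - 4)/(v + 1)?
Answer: 99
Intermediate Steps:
h(v) = 3*(-4 + v)/(1 + v) (h(v) = 3*((v - 4)/(v + 1)) = 3*((-4 + v)/(1 + v)) = 3*(-4 + v)/(1 + v))
(8 - 1*30)*h(B) = (8 - 1*30)*(3*(-4 + 1)/(1 + 1)) = (8 - 30)*(3*(-3)/2) = -66*(-3)/2 = -22*(-9/2) = 99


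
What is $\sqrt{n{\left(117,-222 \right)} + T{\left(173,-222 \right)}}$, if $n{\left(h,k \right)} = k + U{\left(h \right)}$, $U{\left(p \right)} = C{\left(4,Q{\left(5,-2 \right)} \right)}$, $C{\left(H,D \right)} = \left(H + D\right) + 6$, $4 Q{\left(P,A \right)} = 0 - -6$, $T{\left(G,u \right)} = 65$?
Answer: $\frac{i \sqrt{582}}{2} \approx 12.062 i$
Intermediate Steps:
$Q{\left(P,A \right)} = \frac{3}{2}$ ($Q{\left(P,A \right)} = \frac{0 - -6}{4} = \frac{0 + 6}{4} = \frac{1}{4} \cdot 6 = \frac{3}{2}$)
$C{\left(H,D \right)} = 6 + D + H$ ($C{\left(H,D \right)} = \left(D + H\right) + 6 = 6 + D + H$)
$U{\left(p \right)} = \frac{23}{2}$ ($U{\left(p \right)} = 6 + \frac{3}{2} + 4 = \frac{23}{2}$)
$n{\left(h,k \right)} = \frac{23}{2} + k$ ($n{\left(h,k \right)} = k + \frac{23}{2} = \frac{23}{2} + k$)
$\sqrt{n{\left(117,-222 \right)} + T{\left(173,-222 \right)}} = \sqrt{\left(\frac{23}{2} - 222\right) + 65} = \sqrt{- \frac{421}{2} + 65} = \sqrt{- \frac{291}{2}} = \frac{i \sqrt{582}}{2}$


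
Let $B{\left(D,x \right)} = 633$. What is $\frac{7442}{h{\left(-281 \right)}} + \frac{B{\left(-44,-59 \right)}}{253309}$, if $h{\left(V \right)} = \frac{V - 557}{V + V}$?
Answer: $\frac{529720552645}{106136471} \approx 4990.9$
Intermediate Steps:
$h{\left(V \right)} = \frac{-557 + V}{2 V}$
$\frac{7442}{h{\left(-281 \right)}} + \frac{B{\left(-44,-59 \right)}}{253309} = \frac{7442}{\frac{1}{2} \frac{1}{-281} \left(-557 - 281\right)} + \frac{633}{253309} = \frac{7442}{\frac{1}{2} \left(- \frac{1}{281}\right) \left(-838\right)} + 633 \cdot \frac{1}{253309} = \frac{7442}{\frac{419}{281}} + \frac{633}{253309} = 7442 \cdot \frac{281}{419} + \frac{633}{253309} = \frac{2091202}{419} + \frac{633}{253309} = \frac{529720552645}{106136471}$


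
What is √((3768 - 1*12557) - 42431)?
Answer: 2*I*√12805 ≈ 226.32*I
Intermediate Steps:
√((3768 - 1*12557) - 42431) = √((3768 - 12557) - 42431) = √(-8789 - 42431) = √(-51220) = 2*I*√12805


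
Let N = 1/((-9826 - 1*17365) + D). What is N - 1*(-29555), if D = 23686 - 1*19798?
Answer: 688720164/23303 ≈ 29555.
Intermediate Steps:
D = 3888 (D = 23686 - 19798 = 3888)
N = -1/23303 (N = 1/((-9826 - 1*17365) + 3888) = 1/((-9826 - 17365) + 3888) = 1/(-27191 + 3888) = 1/(-23303) = -1/23303 ≈ -4.2913e-5)
N - 1*(-29555) = -1/23303 - 1*(-29555) = -1/23303 + 29555 = 688720164/23303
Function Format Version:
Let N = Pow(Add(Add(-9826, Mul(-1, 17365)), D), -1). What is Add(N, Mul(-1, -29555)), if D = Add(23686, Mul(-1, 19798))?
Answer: Rational(688720164, 23303) ≈ 29555.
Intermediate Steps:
D = 3888 (D = Add(23686, -19798) = 3888)
N = Rational(-1, 23303) (N = Pow(Add(Add(-9826, Mul(-1, 17365)), 3888), -1) = Pow(Add(Add(-9826, -17365), 3888), -1) = Pow(Add(-27191, 3888), -1) = Pow(-23303, -1) = Rational(-1, 23303) ≈ -4.2913e-5)
Add(N, Mul(-1, -29555)) = Add(Rational(-1, 23303), Mul(-1, -29555)) = Add(Rational(-1, 23303), 29555) = Rational(688720164, 23303)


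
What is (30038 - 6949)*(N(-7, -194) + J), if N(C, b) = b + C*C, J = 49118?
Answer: 1130737597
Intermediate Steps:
N(C, b) = b + C**2
(30038 - 6949)*(N(-7, -194) + J) = (30038 - 6949)*((-194 + (-7)**2) + 49118) = 23089*((-194 + 49) + 49118) = 23089*(-145 + 49118) = 23089*48973 = 1130737597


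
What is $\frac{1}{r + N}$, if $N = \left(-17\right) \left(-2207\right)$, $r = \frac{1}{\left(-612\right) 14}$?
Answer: $\frac{8568}{321462791} \approx 2.6653 \cdot 10^{-5}$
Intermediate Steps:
$r = - \frac{1}{8568}$ ($r = \frac{1}{-8568} = - \frac{1}{8568} \approx -0.00011671$)
$N = 37519$
$\frac{1}{r + N} = \frac{1}{- \frac{1}{8568} + 37519} = \frac{1}{\frac{321462791}{8568}} = \frac{8568}{321462791}$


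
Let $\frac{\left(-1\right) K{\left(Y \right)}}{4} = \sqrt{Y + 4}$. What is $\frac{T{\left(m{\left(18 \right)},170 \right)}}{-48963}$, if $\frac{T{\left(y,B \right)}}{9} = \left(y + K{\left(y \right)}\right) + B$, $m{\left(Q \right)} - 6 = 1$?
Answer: $- \frac{531}{16321} + \frac{12 \sqrt{11}}{16321} \approx -0.030096$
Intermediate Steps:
$K{\left(Y \right)} = - 4 \sqrt{4 + Y}$ ($K{\left(Y \right)} = - 4 \sqrt{Y + 4} = - 4 \sqrt{4 + Y}$)
$m{\left(Q \right)} = 7$ ($m{\left(Q \right)} = 6 + 1 = 7$)
$T{\left(y,B \right)} = - 36 \sqrt{4 + y} + 9 B + 9 y$ ($T{\left(y,B \right)} = 9 \left(\left(y - 4 \sqrt{4 + y}\right) + B\right) = 9 \left(B + y - 4 \sqrt{4 + y}\right) = - 36 \sqrt{4 + y} + 9 B + 9 y$)
$\frac{T{\left(m{\left(18 \right)},170 \right)}}{-48963} = \frac{- 36 \sqrt{4 + 7} + 9 \cdot 170 + 9 \cdot 7}{-48963} = \left(- 36 \sqrt{11} + 1530 + 63\right) \left(- \frac{1}{48963}\right) = \left(1593 - 36 \sqrt{11}\right) \left(- \frac{1}{48963}\right) = - \frac{531}{16321} + \frac{12 \sqrt{11}}{16321}$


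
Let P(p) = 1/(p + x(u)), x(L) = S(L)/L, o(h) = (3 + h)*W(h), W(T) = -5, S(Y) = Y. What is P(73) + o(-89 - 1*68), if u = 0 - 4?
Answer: 56981/74 ≈ 770.01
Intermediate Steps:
o(h) = -15 - 5*h (o(h) = (3 + h)*(-5) = -15 - 5*h)
u = -4
x(L) = 1 (x(L) = L/L = 1)
P(p) = 1/(1 + p) (P(p) = 1/(p + 1) = 1/(1 + p))
P(73) + o(-89 - 1*68) = 1/(1 + 73) + (-15 - 5*(-89 - 1*68)) = 1/74 + (-15 - 5*(-89 - 68)) = 1/74 + (-15 - 5*(-157)) = 1/74 + (-15 + 785) = 1/74 + 770 = 56981/74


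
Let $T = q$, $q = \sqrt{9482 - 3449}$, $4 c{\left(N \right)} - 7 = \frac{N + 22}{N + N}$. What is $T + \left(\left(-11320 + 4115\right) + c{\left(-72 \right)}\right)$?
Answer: $- \frac{2074511}{288} + \sqrt{6033} \approx -7125.5$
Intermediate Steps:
$c{\left(N \right)} = \frac{7}{4} + \frac{22 + N}{8 N}$ ($c{\left(N \right)} = \frac{7}{4} + \frac{\left(N + 22\right) \frac{1}{N + N}}{4} = \frac{7}{4} + \frac{\left(22 + N\right) \frac{1}{2 N}}{4} = \frac{7}{4} + \frac{\frac{1}{2} \frac{1}{N} \left(22 + N\right)}{4} = \frac{7}{4} + \frac{22 + N}{8 N}$)
$q = \sqrt{6033} \approx 77.672$
$T = \sqrt{6033} \approx 77.672$
$T + \left(\left(-11320 + 4115\right) + c{\left(-72 \right)}\right) = \sqrt{6033} + \left(\left(-11320 + 4115\right) + \frac{22 + 15 \left(-72\right)}{8 \left(-72\right)}\right) = \sqrt{6033} - \left(7205 + \frac{22 - 1080}{576}\right) = \sqrt{6033} - \left(7205 + \frac{1}{576} \left(-1058\right)\right) = \sqrt{6033} + \left(-7205 + \frac{529}{288}\right) = \sqrt{6033} - \frac{2074511}{288} = - \frac{2074511}{288} + \sqrt{6033}$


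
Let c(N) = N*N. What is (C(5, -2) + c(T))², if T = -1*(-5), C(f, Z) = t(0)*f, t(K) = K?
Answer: 625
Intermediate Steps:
C(f, Z) = 0 (C(f, Z) = 0*f = 0)
T = 5
c(N) = N²
(C(5, -2) + c(T))² = (0 + 5²)² = (0 + 25)² = 25² = 625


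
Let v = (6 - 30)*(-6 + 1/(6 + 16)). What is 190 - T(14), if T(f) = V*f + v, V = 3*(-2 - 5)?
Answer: 3752/11 ≈ 341.09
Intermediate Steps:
V = -21 (V = 3*(-7) = -21)
v = 1572/11 (v = -24*(-6 + 1/22) = -24*(-131/22) = 1572/11 ≈ 142.91)
T(f) = 1572/11 - 21*f (T(f) = -21*f + 1572/11 = 1572/11 - 21*f)
190 - T(14) = 190 - (1572/11 - 21*14) = 190 - (1572/11 - 294) = 190 - 1*(-1662/11) = 190 + 1662/11 = 3752/11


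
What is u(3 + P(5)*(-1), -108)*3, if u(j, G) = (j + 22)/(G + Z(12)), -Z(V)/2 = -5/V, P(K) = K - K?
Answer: -450/643 ≈ -0.69984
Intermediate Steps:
P(K) = 0
Z(V) = 10/V (Z(V) = -(-10)/V = 10/V)
u(j, G) = (22 + j)/(⅚ + G) (u(j, G) = (j + 22)/(G + 10/12) = (22 + j)/(G + 10*(1/12)) = (22 + j)/(G + ⅚) = (22 + j)/(⅚ + G))
u(3 + P(5)*(-1), -108)*3 = (6*(22 + (3 + 0*(-1)))/(5 + 6*(-108)))*3 = (6*(22 + (3 + 0))/(5 - 648))*3 = (6*(22 + 3)/(-643))*3 = (6*(-1/643)*25)*3 = -150/643*3 = -450/643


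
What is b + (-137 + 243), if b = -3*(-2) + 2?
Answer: 114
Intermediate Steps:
b = 8 (b = 6 + 2 = 8)
b + (-137 + 243) = 8 + (-137 + 243) = 8 + 106 = 114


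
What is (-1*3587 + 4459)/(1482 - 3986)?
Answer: -109/313 ≈ -0.34824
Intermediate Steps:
(-1*3587 + 4459)/(1482 - 3986) = (-3587 + 4459)/(-2504) = 872*(-1/2504) = -109/313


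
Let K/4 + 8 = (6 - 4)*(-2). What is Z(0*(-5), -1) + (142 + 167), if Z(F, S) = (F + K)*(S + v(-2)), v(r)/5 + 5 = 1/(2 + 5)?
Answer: 10659/7 ≈ 1522.7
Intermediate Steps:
v(r) = -170/7 (v(r) = -25 + 5/(2 + 5) = -25 + 5/7 = -170/7)
K = -48 (K = -32 + 4*((6 - 4)*(-2)) = -32 + 4*(2*(-2)) = -32 + 4*(-4) = -32 - 16 = -48)
Z(F, S) = (-48 + F)*(-170/7 + S) (Z(F, S) = (F - 48)*(S - 170/7) = (-48 + F)*(-170/7 + S))
Z(0*(-5), -1) + (142 + 167) = (8160/7 - 48*(-1) - 0*(-5) + (0*(-5))*(-1)) + (142 + 167) = (8160/7 + 48 - 170/7*0 + 0*(-1)) + 309 = (8160/7 + 48 + 0 + 0) + 309 = 8496/7 + 309 = 10659/7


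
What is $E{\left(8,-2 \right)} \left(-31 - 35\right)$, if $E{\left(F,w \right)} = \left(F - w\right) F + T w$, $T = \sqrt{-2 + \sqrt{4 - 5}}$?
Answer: $-5280 + 132 \sqrt{-2 + i} \approx -5234.6 + 192.11 i$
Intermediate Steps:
$T = \sqrt{-2 + i}$ ($T = \sqrt{-2 + \sqrt{-1}} = \sqrt{-2 + i} \approx 0.34356 + 1.4553 i$)
$E{\left(F,w \right)} = F \left(F - w\right) + w \sqrt{-2 + i}$ ($E{\left(F,w \right)} = \left(F - w\right) F + \sqrt{-2 + i} w = F \left(F - w\right) + w \sqrt{-2 + i}$)
$E{\left(8,-2 \right)} \left(-31 - 35\right) = \left(8^{2} - 2 \sqrt{-2 + i} - 8 \left(-2\right)\right) \left(-31 - 35\right) = \left(64 - 2 \sqrt{-2 + i} + 16\right) \left(-66\right) = \left(80 - 2 \sqrt{-2 + i}\right) \left(-66\right) = -5280 + 132 \sqrt{-2 + i}$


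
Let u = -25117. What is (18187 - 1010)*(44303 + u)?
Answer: 329557922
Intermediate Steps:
(18187 - 1010)*(44303 + u) = (18187 - 1010)*(44303 - 25117) = 17177*19186 = 329557922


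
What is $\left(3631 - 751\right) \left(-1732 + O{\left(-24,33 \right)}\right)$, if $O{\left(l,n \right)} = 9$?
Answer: $-4962240$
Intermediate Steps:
$\left(3631 - 751\right) \left(-1732 + O{\left(-24,33 \right)}\right) = \left(3631 - 751\right) \left(-1732 + 9\right) = 2880 \left(-1723\right) = -4962240$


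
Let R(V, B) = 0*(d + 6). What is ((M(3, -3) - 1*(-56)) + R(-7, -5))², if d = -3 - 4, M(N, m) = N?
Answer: 3481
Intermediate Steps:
d = -7
R(V, B) = 0 (R(V, B) = 0*(-7 + 6) = 0*(-1) = 0)
((M(3, -3) - 1*(-56)) + R(-7, -5))² = ((3 - 1*(-56)) + 0)² = ((3 + 56) + 0)² = (59 + 0)² = 59² = 3481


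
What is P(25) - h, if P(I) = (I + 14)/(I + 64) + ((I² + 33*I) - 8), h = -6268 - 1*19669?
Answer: 2436770/89 ≈ 27379.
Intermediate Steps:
h = -25937 (h = -6268 - 19669 = -25937)
P(I) = -8 + I² + 33*I + (14 + I)/(64 + I) (P(I) = (14 + I)/(64 + I) + (-8 + I² + 33*I) = -8 + I² + 33*I + (14 + I)/(64 + I))
P(25) - h = (-498 + 25³ + 97*25² + 2105*25)/(64 + 25) - 1*(-25937) = (-498 + 15625 + 97*625 + 52625)/89 + 25937 = (-498 + 15625 + 60625 + 52625)/89 + 25937 = (1/89)*128377 + 25937 = 128377/89 + 25937 = 2436770/89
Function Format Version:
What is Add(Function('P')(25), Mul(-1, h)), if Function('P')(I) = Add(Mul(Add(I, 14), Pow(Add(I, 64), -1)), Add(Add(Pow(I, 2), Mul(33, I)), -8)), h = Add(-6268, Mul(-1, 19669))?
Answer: Rational(2436770, 89) ≈ 27379.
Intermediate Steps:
h = -25937 (h = Add(-6268, -19669) = -25937)
Function('P')(I) = Add(-8, Pow(I, 2), Mul(33, I), Mul(Pow(Add(64, I), -1), Add(14, I))) (Function('P')(I) = Add(Mul(Add(14, I), Pow(Add(64, I), -1)), Add(-8, Pow(I, 2), Mul(33, I))) = Add(Mul(Pow(Add(64, I), -1), Add(14, I)), Add(-8, Pow(I, 2), Mul(33, I))) = Add(-8, Pow(I, 2), Mul(33, I), Mul(Pow(Add(64, I), -1), Add(14, I))))
Add(Function('P')(25), Mul(-1, h)) = Add(Mul(Pow(Add(64, 25), -1), Add(-498, Pow(25, 3), Mul(97, Pow(25, 2)), Mul(2105, 25))), Mul(-1, -25937)) = Add(Mul(Pow(89, -1), Add(-498, 15625, Mul(97, 625), 52625)), 25937) = Add(Mul(Rational(1, 89), Add(-498, 15625, 60625, 52625)), 25937) = Add(Mul(Rational(1, 89), 128377), 25937) = Add(Rational(128377, 89), 25937) = Rational(2436770, 89)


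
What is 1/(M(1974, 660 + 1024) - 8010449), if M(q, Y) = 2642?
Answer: -1/8007807 ≈ -1.2488e-7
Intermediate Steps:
1/(M(1974, 660 + 1024) - 8010449) = 1/(2642 - 8010449) = 1/(-8007807) = -1/8007807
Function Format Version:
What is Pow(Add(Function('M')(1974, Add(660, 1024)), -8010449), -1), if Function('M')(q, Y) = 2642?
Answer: Rational(-1, 8007807) ≈ -1.2488e-7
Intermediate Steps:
Pow(Add(Function('M')(1974, Add(660, 1024)), -8010449), -1) = Pow(Add(2642, -8010449), -1) = Pow(-8007807, -1) = Rational(-1, 8007807)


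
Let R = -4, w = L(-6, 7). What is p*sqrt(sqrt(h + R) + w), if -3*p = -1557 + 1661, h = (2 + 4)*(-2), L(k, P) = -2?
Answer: -104*sqrt(-2 + 4*I)/3 ≈ -38.542 - 62.362*I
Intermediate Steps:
h = -12 (h = 6*(-2) = -12)
p = -104/3 (p = -(-1557 + 1661)/3 = -1/3*104 = -104/3 ≈ -34.667)
w = -2
p*sqrt(sqrt(h + R) + w) = -104*sqrt(sqrt(-12 - 4) - 2)/3 = -104*sqrt(sqrt(-16) - 2)/3 = -104*sqrt(4*I - 2)/3 = -104*sqrt(-2 + 4*I)/3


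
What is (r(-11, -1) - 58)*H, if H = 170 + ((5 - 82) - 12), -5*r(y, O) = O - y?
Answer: -4860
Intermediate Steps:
r(y, O) = -O/5 + y/5 (r(y, O) = -(O - y)/5 = -O/5 + y/5)
H = 81 (H = 170 + (-77 - 12) = 170 - 89 = 81)
(r(-11, -1) - 58)*H = ((-⅕*(-1) + (⅕)*(-11)) - 58)*81 = ((⅕ - 11/5) - 58)*81 = (-2 - 58)*81 = -60*81 = -4860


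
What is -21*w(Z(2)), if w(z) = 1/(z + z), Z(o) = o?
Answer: -21/4 ≈ -5.2500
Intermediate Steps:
w(z) = 1/(2*z)
-21*w(Z(2)) = -21/(2*2) = -21*1/4 = -21/4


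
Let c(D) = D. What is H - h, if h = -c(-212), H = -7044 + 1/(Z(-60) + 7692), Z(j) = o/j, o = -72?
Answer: -279109291/38466 ≈ -7256.0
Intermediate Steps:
Z(j) = -72/j
H = -270954499/38466 (H = -7044 + 1/(-72/(-60) + 7692) = -7044 + 1/(-72*(-1/60) + 7692) = -7044 + 1/(6/5 + 7692) = -7044 + 1/(38466/5) = -7044 + 5/38466 = -270954499/38466 ≈ -7044.0)
h = 212 (h = -1*(-212) = 212)
H - h = -270954499/38466 - 1*212 = -270954499/38466 - 212 = -279109291/38466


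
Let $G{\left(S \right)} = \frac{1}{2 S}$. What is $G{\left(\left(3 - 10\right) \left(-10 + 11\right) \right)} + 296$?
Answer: $\frac{4143}{14} \approx 295.93$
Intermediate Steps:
$G{\left(S \right)} = \frac{1}{2 S}$
$G{\left(\left(3 - 10\right) \left(-10 + 11\right) \right)} + 296 = \frac{1}{2 \left(3 - 10\right) \left(-10 + 11\right)} + 296 = \frac{1}{2 \left(\left(-7\right) 1\right)} + 296 = \frac{1}{2 \left(-7\right)} + 296 = \frac{1}{2} \left(- \frac{1}{7}\right) + 296 = - \frac{1}{14} + 296 = \frac{4143}{14}$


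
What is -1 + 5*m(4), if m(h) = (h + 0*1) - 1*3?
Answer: 4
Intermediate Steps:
m(h) = -3 + h (m(h) = (h + 0) - 3 = h - 3 = -3 + h)
-1 + 5*m(4) = -1 + 5*(-3 + 4) = -1 + 5*1 = -1 + 5 = 4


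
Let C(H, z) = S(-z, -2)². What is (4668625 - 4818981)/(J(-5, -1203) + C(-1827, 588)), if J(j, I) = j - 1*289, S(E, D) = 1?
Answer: 150356/293 ≈ 513.16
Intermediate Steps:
J(j, I) = -289 + j (J(j, I) = j - 289 = -289 + j)
C(H, z) = 1 (C(H, z) = 1² = 1)
(4668625 - 4818981)/(J(-5, -1203) + C(-1827, 588)) = (4668625 - 4818981)/((-289 - 5) + 1) = -150356/(-294 + 1) = -150356/(-293) = -150356*(-1/293) = 150356/293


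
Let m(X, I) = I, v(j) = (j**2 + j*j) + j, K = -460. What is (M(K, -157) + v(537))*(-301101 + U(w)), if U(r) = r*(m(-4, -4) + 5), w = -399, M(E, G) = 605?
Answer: -174230820000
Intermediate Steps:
v(j) = j + 2*j**2 (v(j) = (j**2 + j**2) + j = 2*j**2 + j = j + 2*j**2)
U(r) = r (U(r) = r*(-4 + 5) = r*1 = r)
(M(K, -157) + v(537))*(-301101 + U(w)) = (605 + 537*(1 + 2*537))*(-301101 - 399) = (605 + 537*(1 + 1074))*(-301500) = (605 + 537*1075)*(-301500) = (605 + 577275)*(-301500) = 577880*(-301500) = -174230820000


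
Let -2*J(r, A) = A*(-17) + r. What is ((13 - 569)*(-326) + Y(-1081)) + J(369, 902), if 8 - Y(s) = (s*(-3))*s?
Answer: 7388859/2 ≈ 3.6944e+6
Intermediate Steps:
Y(s) = 8 + 3*s² (Y(s) = 8 - s*(-3)*s = 8 - (-3*s)*s = 8 - (-3)*s² = 8 + 3*s²)
J(r, A) = -r/2 + 17*A/2 (J(r, A) = -(A*(-17) + r)/2 = -(-17*A + r)/2 = -(r - 17*A)/2 = -r/2 + 17*A/2)
((13 - 569)*(-326) + Y(-1081)) + J(369, 902) = ((13 - 569)*(-326) + (8 + 3*(-1081)²)) + (-½*369 + (17/2)*902) = (-556*(-326) + (8 + 3*1168561)) + (-369/2 + 7667) = (181256 + (8 + 3505683)) + 14965/2 = (181256 + 3505691) + 14965/2 = 3686947 + 14965/2 = 7388859/2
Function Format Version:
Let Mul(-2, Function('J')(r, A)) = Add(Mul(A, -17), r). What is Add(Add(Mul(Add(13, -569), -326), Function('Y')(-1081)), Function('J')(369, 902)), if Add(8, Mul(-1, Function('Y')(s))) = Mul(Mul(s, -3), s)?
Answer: Rational(7388859, 2) ≈ 3.6944e+6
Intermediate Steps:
Function('Y')(s) = Add(8, Mul(3, Pow(s, 2))) (Function('Y')(s) = Add(8, Mul(-1, Mul(Mul(s, -3), s))) = Add(8, Mul(-1, Mul(Mul(-3, s), s))) = Add(8, Mul(-1, Mul(-3, Pow(s, 2)))) = Add(8, Mul(3, Pow(s, 2))))
Function('J')(r, A) = Add(Mul(Rational(-1, 2), r), Mul(Rational(17, 2), A)) (Function('J')(r, A) = Mul(Rational(-1, 2), Add(Mul(A, -17), r)) = Mul(Rational(-1, 2), Add(Mul(-17, A), r)) = Mul(Rational(-1, 2), Add(r, Mul(-17, A))) = Add(Mul(Rational(-1, 2), r), Mul(Rational(17, 2), A)))
Add(Add(Mul(Add(13, -569), -326), Function('Y')(-1081)), Function('J')(369, 902)) = Add(Add(Mul(Add(13, -569), -326), Add(8, Mul(3, Pow(-1081, 2)))), Add(Mul(Rational(-1, 2), 369), Mul(Rational(17, 2), 902))) = Add(Add(Mul(-556, -326), Add(8, Mul(3, 1168561))), Add(Rational(-369, 2), 7667)) = Add(Add(181256, Add(8, 3505683)), Rational(14965, 2)) = Add(Add(181256, 3505691), Rational(14965, 2)) = Add(3686947, Rational(14965, 2)) = Rational(7388859, 2)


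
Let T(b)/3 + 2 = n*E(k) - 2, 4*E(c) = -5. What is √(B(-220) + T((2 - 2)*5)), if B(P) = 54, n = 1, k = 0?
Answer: 3*√17/2 ≈ 6.1847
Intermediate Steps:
E(c) = -5/4 (E(c) = (¼)*(-5) = -5/4)
T(b) = -63/4 (T(b) = -6 + 3*(1*(-5/4) - 2) = -6 + 3*(-5/4 - 2) = -6 + 3*(-13/4) = -6 - 39/4 = -63/4)
√(B(-220) + T((2 - 2)*5)) = √(54 - 63/4) = √(153/4) = 3*√17/2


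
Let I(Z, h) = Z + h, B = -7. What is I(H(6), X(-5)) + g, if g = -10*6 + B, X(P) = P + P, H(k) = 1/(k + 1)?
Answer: -538/7 ≈ -76.857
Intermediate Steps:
H(k) = 1/(1 + k)
X(P) = 2*P
g = -67 (g = -10*6 - 7 = -60 - 7 = -67)
I(H(6), X(-5)) + g = (1/(1 + 6) + 2*(-5)) - 67 = (1/7 - 10) - 67 = (⅐ - 10) - 67 = -69/7 - 67 = -538/7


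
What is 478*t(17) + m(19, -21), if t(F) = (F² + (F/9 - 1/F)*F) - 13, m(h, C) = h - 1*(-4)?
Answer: 1321399/9 ≈ 1.4682e+5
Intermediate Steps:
m(h, C) = 4 + h (m(h, C) = h + 4 = 4 + h)
t(F) = -13 + F² + F*(-1/F + F/9) (t(F) = (F² + (F*(⅑) - 1/F)*F) - 13 = (F² + (F/9 - 1/F)*F) - 13 = (F² + (-1/F + F/9)*F) - 13 = (F² + F*(-1/F + F/9)) - 13 = -13 + F² + F*(-1/F + F/9))
478*t(17) + m(19, -21) = 478*(-14 + (10/9)*17²) + (4 + 19) = 478*(-14 + (10/9)*289) + 23 = 478*(-14 + 2890/9) + 23 = 478*(2764/9) + 23 = 1321192/9 + 23 = 1321399/9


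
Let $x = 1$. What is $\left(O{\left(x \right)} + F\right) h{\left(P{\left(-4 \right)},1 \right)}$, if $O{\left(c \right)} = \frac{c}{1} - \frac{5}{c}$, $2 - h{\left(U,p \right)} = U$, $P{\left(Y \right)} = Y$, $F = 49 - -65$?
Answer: $660$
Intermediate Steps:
$F = 114$ ($F = 49 + 65 = 114$)
$h{\left(U,p \right)} = 2 - U$
$O{\left(c \right)} = c - \frac{5}{c}$ ($O{\left(c \right)} = c 1 - \frac{5}{c} = c - \frac{5}{c}$)
$\left(O{\left(x \right)} + F\right) h{\left(P{\left(-4 \right)},1 \right)} = \left(\left(1 - \frac{5}{1}\right) + 114\right) \left(2 - -4\right) = \left(\left(1 - 5\right) + 114\right) \left(2 + 4\right) = \left(\left(1 - 5\right) + 114\right) 6 = \left(-4 + 114\right) 6 = 110 \cdot 6 = 660$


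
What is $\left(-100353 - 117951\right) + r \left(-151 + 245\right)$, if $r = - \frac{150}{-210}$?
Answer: $- \frac{1527658}{7} \approx -2.1824 \cdot 10^{5}$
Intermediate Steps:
$r = \frac{5}{7}$ ($r = \left(-150\right) \left(- \frac{1}{210}\right) = \frac{5}{7} \approx 0.71429$)
$\left(-100353 - 117951\right) + r \left(-151 + 245\right) = \left(-100353 - 117951\right) + \frac{5 \left(-151 + 245\right)}{7} = -218304 + \frac{5}{7} \cdot 94 = -218304 + \frac{470}{7} = - \frac{1527658}{7}$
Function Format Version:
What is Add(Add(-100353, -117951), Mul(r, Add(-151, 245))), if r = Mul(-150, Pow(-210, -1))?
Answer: Rational(-1527658, 7) ≈ -2.1824e+5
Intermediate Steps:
r = Rational(5, 7) (r = Mul(-150, Rational(-1, 210)) = Rational(5, 7) ≈ 0.71429)
Add(Add(-100353, -117951), Mul(r, Add(-151, 245))) = Add(Add(-100353, -117951), Mul(Rational(5, 7), Add(-151, 245))) = Add(-218304, Mul(Rational(5, 7), 94)) = Add(-218304, Rational(470, 7)) = Rational(-1527658, 7)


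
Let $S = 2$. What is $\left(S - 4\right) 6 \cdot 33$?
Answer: $-396$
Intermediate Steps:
$\left(S - 4\right) 6 \cdot 33 = \left(2 - 4\right) 6 \cdot 33 = \left(-2\right) 6 \cdot 33 = \left(-12\right) 33 = -396$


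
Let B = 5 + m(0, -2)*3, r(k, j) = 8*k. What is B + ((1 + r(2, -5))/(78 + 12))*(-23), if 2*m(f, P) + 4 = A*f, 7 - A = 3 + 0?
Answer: -481/90 ≈ -5.3444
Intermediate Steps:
A = 4 (A = 7 - (3 + 0) = 7 - 1*3 = 7 - 3 = 4)
m(f, P) = -2 + 2*f (m(f, P) = -2 + (4*f)/2 = -2 + 2*f)
B = -1 (B = 5 + (-2 + 2*0)*3 = 5 + (-2 + 0)*3 = 5 - 2*3 = 5 - 6 = -1)
B + ((1 + r(2, -5))/(78 + 12))*(-23) = -1 + ((1 + 8*2)/(78 + 12))*(-23) = -1 + ((1 + 16)/90)*(-23) = -1 + (17*(1/90))*(-23) = -1 + (17/90)*(-23) = -1 - 391/90 = -481/90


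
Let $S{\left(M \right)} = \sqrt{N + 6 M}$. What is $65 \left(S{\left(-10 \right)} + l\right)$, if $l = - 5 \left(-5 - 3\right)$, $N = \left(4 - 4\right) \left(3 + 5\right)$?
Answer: $2600 + 130 i \sqrt{15} \approx 2600.0 + 503.49 i$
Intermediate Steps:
$N = 0$ ($N = 0 \cdot 8 = 0$)
$S{\left(M \right)} = \sqrt{6} \sqrt{M}$ ($S{\left(M \right)} = \sqrt{0 + 6 M} = \sqrt{6 M} = \sqrt{6} \sqrt{M}$)
$l = 40$ ($l = \left(-5\right) \left(-8\right) = 40$)
$65 \left(S{\left(-10 \right)} + l\right) = 65 \left(\sqrt{6} \sqrt{-10} + 40\right) = 65 \left(\sqrt{6} i \sqrt{10} + 40\right) = 65 \left(2 i \sqrt{15} + 40\right) = 65 \left(40 + 2 i \sqrt{15}\right) = 2600 + 130 i \sqrt{15}$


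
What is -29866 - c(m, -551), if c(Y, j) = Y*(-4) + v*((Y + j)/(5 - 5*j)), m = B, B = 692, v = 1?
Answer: -24930207/920 ≈ -27098.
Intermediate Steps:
m = 692
c(Y, j) = -4*Y + (Y + j)/(5 - 5*j) (c(Y, j) = Y*(-4) + 1*((Y + j)/(5 - 5*j)) = -4*Y + 1*((Y + j)/(5 - 5*j)) = -4*Y + (Y + j)/(5 - 5*j))
-29866 - c(m, -551) = -29866 - (-1*(-551) + 19*692 - 20*692*(-551))/(5*(-1 - 551)) = -29866 - (551 + 13148 + 7625840)/(5*(-552)) = -29866 - (-1)*7639539/(5*552) = -29866 - 1*(-2546513/920) = -29866 + 2546513/920 = -24930207/920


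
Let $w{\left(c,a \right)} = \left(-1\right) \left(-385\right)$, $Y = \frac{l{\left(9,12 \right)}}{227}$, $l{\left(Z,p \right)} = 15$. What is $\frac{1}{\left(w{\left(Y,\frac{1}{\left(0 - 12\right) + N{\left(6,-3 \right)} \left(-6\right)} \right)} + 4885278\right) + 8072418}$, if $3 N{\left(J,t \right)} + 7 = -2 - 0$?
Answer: $\frac{1}{12958081} \approx 7.7172 \cdot 10^{-8}$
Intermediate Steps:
$N{\left(J,t \right)} = -3$ ($N{\left(J,t \right)} = - \frac{7}{3} + \frac{-2 - 0}{3} = - \frac{7}{3} + \frac{-2 + 0}{3} = - \frac{7}{3} + \frac{1}{3} \left(-2\right) = - \frac{7}{3} - \frac{2}{3} = -3$)
$Y = \frac{15}{227} \approx 0.066079$
$w{\left(c,a \right)} = 385$
$\frac{1}{\left(w{\left(Y,\frac{1}{\left(0 - 12\right) + N{\left(6,-3 \right)} \left(-6\right)} \right)} + 4885278\right) + 8072418} = \frac{1}{\left(385 + 4885278\right) + 8072418} = \frac{1}{4885663 + 8072418} = \frac{1}{12958081}$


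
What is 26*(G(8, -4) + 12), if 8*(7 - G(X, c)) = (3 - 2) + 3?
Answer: 481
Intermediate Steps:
G(X, c) = 13/2 (G(X, c) = 7 - ((3 - 2) + 3)/8 = 7 - (1 + 3)/8 = 7 - ⅛*4 = 7 - ½ = 13/2)
26*(G(8, -4) + 12) = 26*(13/2 + 12) = 26*(37/2) = 481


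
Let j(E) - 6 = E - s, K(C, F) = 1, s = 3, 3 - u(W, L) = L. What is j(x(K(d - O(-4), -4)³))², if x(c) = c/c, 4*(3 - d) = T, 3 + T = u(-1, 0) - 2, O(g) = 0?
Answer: 16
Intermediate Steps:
u(W, L) = 3 - L
T = -2 (T = -3 + ((3 - 1*0) - 2) = -3 + ((3 + 0) - 2) = -3 + (3 - 2) = -3 + 1 = -2)
d = 7/2 (d = 3 - ¼*(-2) = 3 + ½ = 7/2 ≈ 3.5000)
x(c) = 1
j(E) = 3 + E (j(E) = 6 + (E - 1*3) = 6 + (E - 3) = 6 + (-3 + E) = 3 + E)
j(x(K(d - O(-4), -4)³))² = (3 + 1)² = 4² = 16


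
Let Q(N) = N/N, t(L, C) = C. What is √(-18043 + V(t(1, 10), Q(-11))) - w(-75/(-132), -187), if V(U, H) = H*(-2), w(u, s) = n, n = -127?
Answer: 127 + 3*I*√2005 ≈ 127.0 + 134.33*I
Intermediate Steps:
Q(N) = 1
w(u, s) = -127
V(U, H) = -2*H
√(-18043 + V(t(1, 10), Q(-11))) - w(-75/(-132), -187) = √(-18043 - 2*1) - 1*(-127) = √(-18043 - 2) + 127 = √(-18045) + 127 = 3*I*√2005 + 127 = 127 + 3*I*√2005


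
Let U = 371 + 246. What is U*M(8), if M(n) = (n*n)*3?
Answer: 118464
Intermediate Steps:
U = 617
M(n) = 3*n² (M(n) = n²*3 = 3*n²)
U*M(8) = 617*(3*8²) = 617*(3*64) = 617*192 = 118464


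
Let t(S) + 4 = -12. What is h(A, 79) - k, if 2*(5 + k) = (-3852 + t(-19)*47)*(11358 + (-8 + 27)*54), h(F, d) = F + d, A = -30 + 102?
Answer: 28508124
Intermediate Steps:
t(S) = -16 (t(S) = -4 - 12 = -16)
A = 72
k = -28507973 (k = -5 + ((-3852 - 16*47)*(11358 + (-8 + 27)*54))/2 = -5 + ((-3852 - 752)*(11358 + 19*54))/2 = -5 + (-4604*(11358 + 1026))/2 = -5 + (-4604*12384)/2 = -5 + (½)*(-57015936) = -5 - 28507968 = -28507973)
h(A, 79) - k = (72 + 79) - 1*(-28507973) = 151 + 28507973 = 28508124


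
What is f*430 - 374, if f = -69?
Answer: -30044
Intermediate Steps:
f*430 - 374 = -69*430 - 374 = -29670 - 374 = -30044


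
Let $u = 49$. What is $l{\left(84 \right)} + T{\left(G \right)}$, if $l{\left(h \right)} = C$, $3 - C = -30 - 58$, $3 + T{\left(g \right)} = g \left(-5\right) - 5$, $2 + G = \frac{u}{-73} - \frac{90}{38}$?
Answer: $\frac{150071}{1387} \approx 108.2$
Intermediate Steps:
$G = - \frac{6990}{1387}$ ($G = -2 + \left(\frac{49}{-73} - \frac{90}{38}\right) = -2 + \left(49 \left(- \frac{1}{73}\right) - \frac{45}{19}\right) = -2 - \frac{4216}{1387} = - \frac{6990}{1387} \approx -5.0397$)
$T{\left(g \right)} = -8 - 5 g$ ($T{\left(g \right)} = -3 + \left(g \left(-5\right) - 5\right) = -3 - \left(5 + 5 g\right) = -8 - 5 g$)
$C = 91$ ($C = 3 - \left(-30 - 58\right) = 3 - -88 = 3 + 88 = 91$)
$l{\left(h \right)} = 91$
$l{\left(84 \right)} + T{\left(G \right)} = 91 - - \frac{23854}{1387} = 91 + \left(-8 + \frac{34950}{1387}\right) = 91 + \frac{23854}{1387} = \frac{150071}{1387}$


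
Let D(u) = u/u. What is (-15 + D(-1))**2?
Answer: 196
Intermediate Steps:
D(u) = 1
(-15 + D(-1))**2 = (-15 + 1)**2 = (-14)**2 = 196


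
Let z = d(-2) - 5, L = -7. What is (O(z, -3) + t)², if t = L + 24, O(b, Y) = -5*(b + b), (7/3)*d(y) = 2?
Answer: 167281/49 ≈ 3413.9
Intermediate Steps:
d(y) = 6/7 (d(y) = (3/7)*2 = 6/7)
z = -29/7 (z = 6/7 - 5 = -29/7 ≈ -4.1429)
O(b, Y) = -10*b
t = 17 (t = -7 + 24 = 17)
(O(z, -3) + t)² = (-10*(-29/7) + 17)² = (290/7 + 17)² = (409/7)² = 167281/49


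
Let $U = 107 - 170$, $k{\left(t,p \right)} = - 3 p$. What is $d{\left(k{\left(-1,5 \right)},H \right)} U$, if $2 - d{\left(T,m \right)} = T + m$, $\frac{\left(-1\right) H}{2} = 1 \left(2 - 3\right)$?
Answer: $-945$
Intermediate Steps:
$H = 2$ ($H = - 2 \cdot 1 \left(2 - 3\right) = - 2 \cdot 1 \left(-1\right) = \left(-2\right) \left(-1\right) = 2$)
$U = -63$
$d{\left(T,m \right)} = 2 - T - m$ ($d{\left(T,m \right)} = 2 - \left(T + m\right) = 2 - T - m$)
$d{\left(k{\left(-1,5 \right)},H \right)} U = \left(2 - \left(-3\right) 5 - 2\right) \left(-63\right) = \left(2 - -15 - 2\right) \left(-63\right) = \left(2 + 15 - 2\right) \left(-63\right) = 15 \left(-63\right) = -945$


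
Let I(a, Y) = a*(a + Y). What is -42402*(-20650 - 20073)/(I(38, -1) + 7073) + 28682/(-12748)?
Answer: 11006097784265/54045146 ≈ 2.0365e+5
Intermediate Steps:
I(a, Y) = a*(Y + a)
-42402*(-20650 - 20073)/(I(38, -1) + 7073) + 28682/(-12748) = -42402*(-20650 - 20073)/(38*(-1 + 38) + 7073) + 28682/(-12748) = -42402*(-40723/(38*37 + 7073)) + 28682*(-1/12748) = -42402*(-40723/(1406 + 7073)) - 14341/6374 = -42402/(8479*(-1/40723)) - 14341/6374 = -42402/(-8479/40723) - 14341/6374 = -42402*(-40723/8479) - 14341/6374 = 1726736646/8479 - 14341/6374 = 11006097784265/54045146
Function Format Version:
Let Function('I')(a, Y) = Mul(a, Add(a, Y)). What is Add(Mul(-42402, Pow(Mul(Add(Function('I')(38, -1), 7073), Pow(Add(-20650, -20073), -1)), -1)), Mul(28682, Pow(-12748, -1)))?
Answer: Rational(11006097784265, 54045146) ≈ 2.0365e+5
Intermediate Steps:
Function('I')(a, Y) = Mul(a, Add(Y, a))
Add(Mul(-42402, Pow(Mul(Add(Function('I')(38, -1), 7073), Pow(Add(-20650, -20073), -1)), -1)), Mul(28682, Pow(-12748, -1))) = Add(Mul(-42402, Pow(Mul(Add(Mul(38, Add(-1, 38)), 7073), Pow(Add(-20650, -20073), -1)), -1)), Mul(28682, Pow(-12748, -1))) = Add(Mul(-42402, Pow(Mul(Add(Mul(38, 37), 7073), Pow(-40723, -1)), -1)), Mul(28682, Rational(-1, 12748))) = Add(Mul(-42402, Pow(Mul(Add(1406, 7073), Rational(-1, 40723)), -1)), Rational(-14341, 6374)) = Add(Mul(-42402, Pow(Mul(8479, Rational(-1, 40723)), -1)), Rational(-14341, 6374)) = Add(Mul(-42402, Pow(Rational(-8479, 40723), -1)), Rational(-14341, 6374)) = Add(Mul(-42402, Rational(-40723, 8479)), Rational(-14341, 6374)) = Add(Rational(1726736646, 8479), Rational(-14341, 6374)) = Rational(11006097784265, 54045146)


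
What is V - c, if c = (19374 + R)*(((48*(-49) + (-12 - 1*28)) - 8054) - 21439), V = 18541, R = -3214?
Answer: 515280141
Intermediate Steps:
c = -515261600 (c = (19374 - 3214)*(((48*(-49) + (-12 - 1*28)) - 8054) - 21439) = 16160*(((-2352 + (-12 - 28)) - 8054) - 21439) = 16160*(((-2352 - 40) - 8054) - 21439) = 16160*((-2392 - 8054) - 21439) = 16160*(-10446 - 21439) = 16160*(-31885) = -515261600)
V - c = 18541 - 1*(-515261600) = 18541 + 515261600 = 515280141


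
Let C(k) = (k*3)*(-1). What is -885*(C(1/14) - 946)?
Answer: 11723595/14 ≈ 8.3740e+5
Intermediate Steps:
C(k) = -3*k (C(k) = (3*k)*(-1) = -3*k)
-885*(C(1/14) - 946) = -885*(-3/14 - 946) = -885*(-13247/14) = 11723595/14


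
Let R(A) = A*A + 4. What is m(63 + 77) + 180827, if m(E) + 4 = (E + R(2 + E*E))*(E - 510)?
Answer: -142168081937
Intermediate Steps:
R(A) = 4 + A² (R(A) = A² + 4 = 4 + A²)
m(E) = -4 + (-510 + E)*(4 + E + (2 + E²)²) (m(E) = -4 + (E + (4 + (2 + E*E)²))*(E - 510) = -4 + (E + (4 + (2 + E²)²))*(-510 + E) = -4 + (4 + E + (2 + E²)²)*(-510 + E) = -4 + (-510 + E)*(4 + E + (2 + E²)²))
m(63 + 77) + 180827 = (-4084 + (63 + 77)⁵ - 2039*(63 + 77)² - 510*(63 + 77)⁴ - 502*(63 + 77) + 4*(63 + 77)³) + 180827 = (-4084 + 140⁵ - 2039*140² - 510*140⁴ - 502*140 + 4*140³) + 180827 = (-4084 + 53782400000 - 2039*19600 - 510*384160000 - 70280 + 4*2744000) + 180827 = (-4084 + 53782400000 - 39964400 - 195921600000 - 70280 + 10976000) + 180827 = -142168262764 + 180827 = -142168081937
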